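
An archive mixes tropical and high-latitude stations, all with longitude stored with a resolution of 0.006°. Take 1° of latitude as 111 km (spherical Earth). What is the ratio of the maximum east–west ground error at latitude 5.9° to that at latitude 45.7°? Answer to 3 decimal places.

With a 0.006° grid the true value lies within half a step, ±0.006°/2 = ±0.003°, of the stored one.
At 5.9°: 0.003° × 111000 × cos 5.9° = 0.003 × 111000 × 0.9947 ≈ 331.24 m.
Error at 45.7° = 0.003° × 111000 × cos 45.7° ≈ 333 × 0.6984 = 232.57 m.
The ratio reduces to cos 5.9° / cos 45.7° = 0.9947/0.6984 ≈ 1.4242.

1.424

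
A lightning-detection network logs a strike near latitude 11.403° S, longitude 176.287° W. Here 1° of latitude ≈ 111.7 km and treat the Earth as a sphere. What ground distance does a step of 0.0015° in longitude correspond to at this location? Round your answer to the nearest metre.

164 metres

At 11.403° a degree of longitude is 111700 × cos 11.403° ≈ 109495 m, so 0.0015° corresponds to 164.243 m.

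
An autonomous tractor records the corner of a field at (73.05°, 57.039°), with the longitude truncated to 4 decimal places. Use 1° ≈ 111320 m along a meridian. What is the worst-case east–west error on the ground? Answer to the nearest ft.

11 ft

Truncating at 4 decimal places can drop up to a full unit in the last place, so the longitude may be off by as much as 0.0001°.
At latitude 73.05° a degree of longitude spans 111320 m × cos 73.05° = 111320 × 0.2915 ≈ 32453.9 m.
East–west error: 0.0001° × 32453.9 m/° ≈ 3.24539 m.
Converting: 3.24539 m × 3.2808 ft/m ≈ 10.648 ft.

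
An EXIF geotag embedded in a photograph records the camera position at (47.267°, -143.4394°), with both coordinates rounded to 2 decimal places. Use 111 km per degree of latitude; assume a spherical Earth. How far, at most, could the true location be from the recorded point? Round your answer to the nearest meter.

671 meters

Rounding to 2 decimal places leaves each coordinate within ±0.005° of the true value.
North–south component: 0.005° × 111000 = 555 m.
East–west component at 47.267°: 0.005° × 111000 × cos 47.267° ≈ 0.005 × 75322.7 ≈ 376.613 m.
The two errors are perpendicular, so the maximum displacement is √(555² + 376.613²) ≈ 670.718 m.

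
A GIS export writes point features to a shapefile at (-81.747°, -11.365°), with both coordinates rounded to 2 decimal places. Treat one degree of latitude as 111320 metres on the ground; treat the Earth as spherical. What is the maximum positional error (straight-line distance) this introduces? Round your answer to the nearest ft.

Rounding to 2 decimal places leaves each coordinate within ±0.005° of the true value.
North–south component: 0.005° × 111320 = 556.6 m.
Longitude error → 0.005 × 111320 × cos 81.747° = 0.005 × 111320 × 0.1435 ≈ 79.8968 m.
The two errors are perpendicular, so the maximum displacement is √(556.6² + 79.8968²) ≈ 562.305 m.
In feet: 562.305 m ÷ 0.3048 ≈ 1844.8 ft.

1845 ft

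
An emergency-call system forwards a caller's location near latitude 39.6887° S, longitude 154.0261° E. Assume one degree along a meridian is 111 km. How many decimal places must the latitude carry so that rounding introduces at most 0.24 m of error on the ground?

One degree of latitude covers 111000 m.
Rounding to N decimal places gives at most 0.5 × 10⁻ᴺ degrees of error, i.e. 0.5 × 10⁻ᴺ × 111000 m.
Setting 55500 × 10⁻ᴺ ≤ 0.24 gives 10ᴺ ≥ 2.312e+05, i.e. N ≥ 5.36.
So 6 decimal places suffice (0.0555 m); 5 would allow up to 0.555 m.

6 decimal places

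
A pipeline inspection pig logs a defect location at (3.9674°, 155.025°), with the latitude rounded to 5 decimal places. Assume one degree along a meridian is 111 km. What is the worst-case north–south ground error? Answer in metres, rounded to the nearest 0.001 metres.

Rounding to 5 decimal places leaves the latitude within ±5e-06° of the true value.
So the N–S error is at most 5e-06 × 111000 = 0.555 m.

0.555 metres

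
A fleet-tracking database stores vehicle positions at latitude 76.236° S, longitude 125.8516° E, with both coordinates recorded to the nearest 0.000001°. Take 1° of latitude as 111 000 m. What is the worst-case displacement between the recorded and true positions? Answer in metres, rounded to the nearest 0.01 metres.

0.06 metres

Rounding to 6 decimal places leaves each coordinate within ±5e-07° of the true value.
N–S: 5e-07° × 111000 m/° = 0.0555 m.
East–west component at 76.236°: 5e-07° × 111000 × cos 76.236° ≈ 5e-07 × 26409.5 ≈ 0.0132047 m.
Combining orthogonally: (0.0555² + 0.0132047²)^½ ≈ 0.0570492 m.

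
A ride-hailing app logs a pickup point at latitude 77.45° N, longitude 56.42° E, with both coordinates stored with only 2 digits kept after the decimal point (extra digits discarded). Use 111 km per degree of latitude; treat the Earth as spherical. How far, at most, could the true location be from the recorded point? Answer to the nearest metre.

Truncating at 2 decimal places can drop up to a full unit in the last place, so each coordinate may be off by as much as 0.01°.
Latitude error → 0.01 × 111000 = 1110 m along the meridian.
East–west component at 77.45°: 0.01° × 111000 × cos 77.45° ≈ 0.01 × 24119.4 ≈ 241.194 m.
Combining orthogonally: (1110² + 241.194²)^½ ≈ 1135.9 m.

1136 metres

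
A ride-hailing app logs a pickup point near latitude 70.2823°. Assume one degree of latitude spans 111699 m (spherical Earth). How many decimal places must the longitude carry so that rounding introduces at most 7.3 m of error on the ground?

4

At 70.2823° one degree of longitude covers 111699 × cos 70.2823° ≈ 111699 × 0.3374 ≈ 37685.7 m.
N decimal places → at most half a unit in the last place, 0.5 × 10⁻ᴺ° = 37685.7/2 × 10⁻ᴺ m.
Need 0.5 × 37685.7 × 10⁻ᴺ ≤ 7.3 → 10⁻ᴺ ≤ 3.874e-04, so N ≥ 3.41.
At 3 places the error can reach 18.8 m, but 4 places keeps it to 1.88 m.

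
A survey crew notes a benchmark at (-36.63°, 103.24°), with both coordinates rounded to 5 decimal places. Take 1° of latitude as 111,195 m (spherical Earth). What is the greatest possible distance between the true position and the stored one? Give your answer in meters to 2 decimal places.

Rounding to 5 decimal places leaves each coordinate within ±5e-06° of the true value.
Latitude error → 5e-06 × 111195 = 0.555975 m along the meridian.
Longitude error → 5e-06 × 111195 × cos 36.63° = 5e-06 × 111195 × 0.8025 ≈ 0.446173 m.
Worst case both components are at the extreme and orthogonal: √(0.555975² + 0.446173²) ≈ 0.712866 m.

0.71 meters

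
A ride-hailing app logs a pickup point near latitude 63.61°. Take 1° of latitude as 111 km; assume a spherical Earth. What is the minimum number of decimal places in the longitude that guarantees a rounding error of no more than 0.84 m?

5

At 63.61° one degree of longitude covers 111000 × cos 63.61° ≈ 111000 × 0.4445 ≈ 49337.2 m.
Rounding to N decimal places gives at most 0.5 × 10⁻ᴺ degrees of error, i.e. 0.5 × 10⁻ᴺ × 49337.2 m.
Need 0.5 × 49337.2 × 10⁻ᴺ ≤ 0.84 → 10⁻ᴺ ≤ 3.405e-05, so N ≥ 4.47.
N = 4 would give 2.47 m (too coarse); N = 5 gives 0.247 m ≤ 0.84 m.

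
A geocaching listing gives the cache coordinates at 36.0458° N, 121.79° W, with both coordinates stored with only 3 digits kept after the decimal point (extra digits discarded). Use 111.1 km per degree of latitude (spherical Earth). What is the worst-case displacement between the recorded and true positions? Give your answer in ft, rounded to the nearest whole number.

Truncating at 3 decimal places can drop up to a full unit in the last place, so each coordinate may be off by as much as 0.001°.
Latitude error → 0.001 × 111100 = 111.1 m along the meridian.
East–west component at 36.0458°: 0.001° × 111100 × cos 36.0458° ≈ 0.001 × 89829.6 ≈ 89.8296 m.
The two errors are perpendicular, so the maximum displacement is √(111.1² + 89.8296²) ≈ 142.873 m.
Converting: 142.873 m × 3.2808 ft/m ≈ 468.74 ft.

469 ft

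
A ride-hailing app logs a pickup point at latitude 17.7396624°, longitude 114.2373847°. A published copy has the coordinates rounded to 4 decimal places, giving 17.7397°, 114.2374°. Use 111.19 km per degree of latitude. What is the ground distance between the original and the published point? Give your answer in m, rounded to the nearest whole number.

The latitude changed by -0.0000376° and the longitude by -0.0000153°.
N–S: -0.0000376° × 111190 m/° = -4.18074 m.
East–west at this latitude: -0.0000153° × 111190 × cos 17.7397° ≈ -0.0000153 × 105903 = -1.62032 m.
Hypotenuse of the two orthogonal shifts: √(4.18074² + 1.62032²) = 4.48375 m.

4 m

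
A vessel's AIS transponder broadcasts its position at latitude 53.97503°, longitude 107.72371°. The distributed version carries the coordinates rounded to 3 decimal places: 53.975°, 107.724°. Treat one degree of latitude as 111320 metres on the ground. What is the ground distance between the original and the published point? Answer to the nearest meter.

The latitude changed by +0.00003° and the longitude by -0.00029°.
North–south shift: 0.00003 × 111320 = 3.3396 m.
E–W at 53.975°: -0.00029° × 111320 × cos 53.975° = -0.00029 × 111320 × 0.5881 ≈ -18.9867 m.
Distance: √(3.3396² + 18.9867²) ≈ 19.2782 m.

19 meters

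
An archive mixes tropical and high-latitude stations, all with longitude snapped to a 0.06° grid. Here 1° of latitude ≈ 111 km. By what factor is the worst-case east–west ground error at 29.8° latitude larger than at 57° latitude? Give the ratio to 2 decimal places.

With a 0.06° grid the true value lies within half a step, ±0.06°/2 = ±0.03°, of the stored one.
Error at 29.8° = 0.03° × 111000 × cos 29.8° ≈ 3330 × 0.8678 = 2889.7 m.
At 57°: 0.03° × 111000 × cos 57° = 0.03 × 111000 × 0.5446 ≈ 1813.6 m.
The ratio reduces to cos 29.8° / cos 57° = 0.8678/0.5446 ≈ 1.5933.

1.59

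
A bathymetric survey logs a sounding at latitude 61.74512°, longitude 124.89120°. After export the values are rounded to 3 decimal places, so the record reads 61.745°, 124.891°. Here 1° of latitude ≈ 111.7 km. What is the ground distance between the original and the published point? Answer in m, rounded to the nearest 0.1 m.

17.1 m

Δlat = 61.74512 − 61.745 = +0.00012°; Δlon = 124.89120 − 124.891 = +0.00020°.
North–south shift: 0.00012 × 111700 = 13.404 m.
E–W at 61.745°: 0.00020° × 111700 × cos 61.745° = 0.00020 × 111700 × 0.4734 ≈ 10.5757 m.
Distance: √(13.404² + 10.5757²) ≈ 17.0737 m.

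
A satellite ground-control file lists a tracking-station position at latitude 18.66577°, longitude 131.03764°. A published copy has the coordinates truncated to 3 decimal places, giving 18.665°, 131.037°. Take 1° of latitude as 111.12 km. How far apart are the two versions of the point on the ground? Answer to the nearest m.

109 m

Δlat = 18.66577 − 18.665 = +0.00077°; Δlon = 131.03764 − 131.037 = +0.00064°.
N–S: 0.00077° × 111120 m/° = 85.5624 m.
East–west at this latitude: 0.00064° × 111120 × cos 18.665° ≈ 0.00064 × 105276 = 67.3765 m.
Hypotenuse of the two orthogonal shifts: √(85.5624² + 67.3765²) = 108.906 m.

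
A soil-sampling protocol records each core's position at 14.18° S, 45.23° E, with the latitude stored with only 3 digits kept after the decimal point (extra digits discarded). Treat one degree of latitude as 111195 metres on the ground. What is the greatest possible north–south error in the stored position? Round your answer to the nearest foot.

365 feet

Truncating at 3 decimal places can drop up to a full unit in the last place, so the latitude may be off by as much as 0.001°.
Along the meridian that is 0.001° × 111195 m/° = 111.195 m.
In feet: 111.195 m ÷ 0.3048 ≈ 364.81 ft.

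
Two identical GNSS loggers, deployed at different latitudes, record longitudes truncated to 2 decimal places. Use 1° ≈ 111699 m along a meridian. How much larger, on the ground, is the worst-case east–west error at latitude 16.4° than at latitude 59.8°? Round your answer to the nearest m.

510 m

Truncating at 2 decimal places can drop up to a full unit in the last place, so the longitude may be off by as much as 0.01°.
Error at 16.4° = 0.01° × 111699 × cos 16.4° ≈ 1117 × 0.9593 = 1071.5 m.
Error at 59.8° = 0.01° × 111699 × cos 59.8° ≈ 1117 × 0.5030 = 561.87 m.
So the lower-latitude error exceeds the higher by 1071.5 − 561.87 = 509.68 m.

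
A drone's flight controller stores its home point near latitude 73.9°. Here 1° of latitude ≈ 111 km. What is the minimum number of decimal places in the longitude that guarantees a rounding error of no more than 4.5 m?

At 73.9° one degree of longitude covers 111000 × cos 73.9° ≈ 111000 × 0.2773 ≈ 30781.9 m.
N decimal places → at most half a unit in the last place, 0.5 × 10⁻ᴺ° = 30781.9/2 × 10⁻ᴺ m.
Need 0.5 × 30781.9 × 10⁻ᴺ ≤ 4.5 → 10⁻ᴺ ≤ 2.924e-04, so N ≥ 3.53.
So 4 decimal places suffice (1.54 m); 3 would allow up to 15.4 m.

4 decimal places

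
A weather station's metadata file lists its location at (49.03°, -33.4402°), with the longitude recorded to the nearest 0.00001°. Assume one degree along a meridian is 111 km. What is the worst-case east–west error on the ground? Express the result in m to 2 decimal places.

Rounding to 5 decimal places leaves the longitude within ±5e-06° of the true value.
Parallels shrink by cos φ, so at 49.03° a degree of longitude is 111000 × 0.6557 ≈ 72778.7 m.
Maximum E–W displacement: 5e-06 × 72778.7 = 0.363893 m.

0.36 m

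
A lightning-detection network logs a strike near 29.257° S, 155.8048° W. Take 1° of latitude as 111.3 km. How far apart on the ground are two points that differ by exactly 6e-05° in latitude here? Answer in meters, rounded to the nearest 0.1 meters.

6.7 meters

6e-05° × 111300 m/° = 6.678 m.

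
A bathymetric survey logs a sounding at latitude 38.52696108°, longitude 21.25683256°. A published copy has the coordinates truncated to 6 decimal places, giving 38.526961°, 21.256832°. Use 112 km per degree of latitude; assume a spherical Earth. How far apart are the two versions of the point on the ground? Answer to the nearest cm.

5 cm

The latitude changed by +0.00000008° and the longitude by +0.00000056°.
North–south shift: 0.00000008 × 112000 = 0.00896 m.
East–west at this latitude: 0.00000056° × 112000 × cos 38.527° ≈ 0.00000056 × 87619.3 = 0.0490668 m.
Hypotenuse of the two orthogonal shifts: √(0.00896² + 0.0490668²) = 0.0498782 m.
That is 0.0498782 m = 4.9878 cm.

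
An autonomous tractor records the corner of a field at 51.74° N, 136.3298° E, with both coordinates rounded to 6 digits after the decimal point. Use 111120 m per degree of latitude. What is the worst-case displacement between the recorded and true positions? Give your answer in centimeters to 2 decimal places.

Rounding to 6 decimal places leaves each coordinate within ±5e-07° of the true value.
N–S: 5e-07° × 111120 m/° = 0.05556 m.
Longitude error → 5e-07 × 111120 × cos 51.74° = 5e-07 × 111120 × 0.6192 ≈ 0.0344045 m.
The two errors are perpendicular, so the maximum displacement is √(0.05556² + 0.0344045²) ≈ 0.0653497 m.
That is 0.0653497 m = 6.535 cm.

6.53 centimeters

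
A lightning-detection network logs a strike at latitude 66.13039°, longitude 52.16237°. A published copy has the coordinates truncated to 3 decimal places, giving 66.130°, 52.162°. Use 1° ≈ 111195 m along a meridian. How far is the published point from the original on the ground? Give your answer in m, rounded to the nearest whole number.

46 m

The latitude changed by +0.00039° and the longitude by +0.00037°.
North–south shift: 0.00039 × 111195 = 43.3661 m.
East–west at this latitude: 0.00037° × 111195 × cos 66.13° ≈ 0.00037 × 44996.5 = 16.6487 m.
Hypotenuse of the two orthogonal shifts: √(43.3661² + 16.6487²) = 46.4521 m.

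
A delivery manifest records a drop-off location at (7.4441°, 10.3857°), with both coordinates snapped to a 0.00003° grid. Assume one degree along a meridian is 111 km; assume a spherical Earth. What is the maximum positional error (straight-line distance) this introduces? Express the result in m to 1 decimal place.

2.3 m

With a 0.00003° grid the true value lies within half a step, ±0.00003°/2 = ±1.5e-05°, of the stored one.
North–south component: 1.5e-05° × 111000 = 1.665 m.
East–west component at 7.4441°: 1.5e-05° × 111000 × cos 7.4441° ≈ 1.5e-05 × 110064 ≈ 1.65097 m.
Combining orthogonally: (1.665² + 1.65097²)^½ ≈ 2.34476 m.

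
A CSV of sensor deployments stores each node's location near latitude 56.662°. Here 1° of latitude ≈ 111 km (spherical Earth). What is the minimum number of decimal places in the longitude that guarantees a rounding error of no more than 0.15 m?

At 56.662° one degree of longitude covers 111000 × cos 56.662° ≈ 111000 × 0.5496 ≈ 61003 m.
Rounding to N decimal places gives at most 0.5 × 10⁻ᴺ degrees of error, i.e. 0.5 × 10⁻ᴺ × 61003 m.
Need 0.5 × 61003 × 10⁻ᴺ ≤ 0.15 → 10⁻ᴺ ≤ 4.918e-06, so N ≥ 5.31.
So 6 decimal places suffice (0.0305 m); 5 would allow up to 0.305 m.

6 decimal places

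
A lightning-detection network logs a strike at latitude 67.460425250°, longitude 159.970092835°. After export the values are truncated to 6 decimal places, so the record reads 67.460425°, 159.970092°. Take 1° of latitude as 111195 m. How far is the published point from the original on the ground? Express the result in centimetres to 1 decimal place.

4.5 centimetres

Δlat = 67.460425250 − 67.460425 = +0.000000250°; Δlon = 159.970092835 − 159.970092 = +0.000000835°.
N–S: 0.000000250° × 111195 m/° = 0.0277987 m.
East–west at this latitude: 0.000000835° × 111195 × cos 67.4604° ≈ 0.000000835 × 42623.4 = 0.0355906 m.
Distance: √(0.0277987² + 0.0355906²) ≈ 0.0451604 m.
That is 0.0451604 m = 4.516 cm.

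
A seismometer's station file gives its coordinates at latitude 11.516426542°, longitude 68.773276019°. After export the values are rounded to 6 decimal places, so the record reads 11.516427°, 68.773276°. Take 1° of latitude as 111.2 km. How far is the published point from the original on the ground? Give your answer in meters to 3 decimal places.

Δlat = 11.516426542 − 11.516427 = -0.000000458°; Δlon = 68.773276019 − 68.773276 = +0.000000019°.
North–south shift: -0.000000458 × 111200 = -0.0509296 m.
East–west at this latitude: 0.000000019° × 111200 × cos 11.5164° ≈ 0.000000019 × 108961 = 0.00207026 m.
Combined displacement = (0.0509296² + 0.00207026²)^½ ≈ 0.0509717 m.

0.051 meters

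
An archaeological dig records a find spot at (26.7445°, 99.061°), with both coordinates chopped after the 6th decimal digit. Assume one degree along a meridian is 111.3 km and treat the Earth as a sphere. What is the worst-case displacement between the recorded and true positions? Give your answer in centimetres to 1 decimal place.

Truncating at 6 decimal places can drop up to a full unit in the last place, so each coordinate may be off by as much as 1e-06°.
N–S: 1e-06° × 111300 m/° = 0.1113 m.
East–west component at 26.7445°: 1e-06° × 111300 × cos 26.7445° ≈ 1e-06 × 99393.4 ≈ 0.0993934 m.
Worst case both components are at the extreme and orthogonal: √(0.1113² + 0.0993934²) ≈ 0.14922 m.
That is 0.14922 m = 14.922 cm.

14.9 centimetres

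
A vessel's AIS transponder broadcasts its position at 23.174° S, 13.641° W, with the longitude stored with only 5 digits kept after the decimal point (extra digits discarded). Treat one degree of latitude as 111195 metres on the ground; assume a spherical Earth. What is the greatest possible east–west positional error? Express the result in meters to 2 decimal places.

Truncating at 5 decimal places can drop up to a full unit in the last place, so the longitude may be off by as much as 1e-05°.
One degree of longitude at 23.174° is 111195 × cos 23.174° ≈ 111195 × 0.9193 = 102223 m.
So at most 1e-05° × 102223 ≈ 1.02223 m east–west.

1.02 meters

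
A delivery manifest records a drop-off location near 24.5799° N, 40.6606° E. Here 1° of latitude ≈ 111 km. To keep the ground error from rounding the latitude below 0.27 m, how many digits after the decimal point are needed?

One degree of latitude covers 111000 m.
Rounding to N decimal places gives at most 0.5 × 10⁻ᴺ degrees of error, i.e. 0.5 × 10⁻ᴺ × 111000 m.
Setting 55500 × 10⁻ᴺ ≤ 0.27 gives 10ᴺ ≥ 2.056e+05, i.e. N ≥ 5.31.
At 5 places the error can reach 0.555 m, but 6 places keeps it to 0.0555 m.

6 decimal places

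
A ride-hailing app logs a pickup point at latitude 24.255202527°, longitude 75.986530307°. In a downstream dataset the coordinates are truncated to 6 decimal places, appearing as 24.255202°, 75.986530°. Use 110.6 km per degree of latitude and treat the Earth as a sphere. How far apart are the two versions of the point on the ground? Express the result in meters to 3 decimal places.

0.066 meters

The latitude changed by +0.000000527° and the longitude by +0.000000307°.
North–south shift: 0.000000527 × 110600 = 0.0582862 m.
E–W at 24.2552°: 0.000000307° × 110600 × cos 24.2552° = 0.000000307 × 110600 × 0.9117 ≈ 0.0309569 m.
Hypotenuse of the two orthogonal shifts: √(0.0582862² + 0.0309569²) = 0.065997 m.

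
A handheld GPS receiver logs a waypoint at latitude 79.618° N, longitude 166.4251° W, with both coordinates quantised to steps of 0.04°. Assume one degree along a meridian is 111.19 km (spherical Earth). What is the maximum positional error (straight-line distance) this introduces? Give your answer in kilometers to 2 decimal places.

2.26 kilometers

With a 0.04° grid the true value lies within half a step, ±0.04°/2 = ±0.02°, of the stored one.
North–south component: 0.02° × 111190 = 2223.8 m.
E–W at 79.618°: 0.02° × 111190 × cos 79.618° = 0.02 × 111190 × 0.1802 ≈ 400.751 m.
Combining orthogonally: (2223.8² + 400.751²)^½ ≈ 2259.62 m.
That is 2259.62 m = 2.2596 km.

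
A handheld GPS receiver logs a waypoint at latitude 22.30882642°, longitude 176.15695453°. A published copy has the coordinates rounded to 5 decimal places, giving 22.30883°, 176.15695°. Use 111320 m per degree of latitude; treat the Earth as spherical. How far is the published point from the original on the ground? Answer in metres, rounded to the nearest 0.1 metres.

0.6 metres

Δlat = 22.30882642 − 22.30883 = -0.00000358°; Δlon = 176.15695453 − 176.15695 = +0.00000453°.
North–south shift: -0.00000358 × 111320 = -0.398526 m.
E–W at 22.3088°: 0.00000453° × 111320 × cos 22.3088° = 0.00000453 × 111320 × 0.9252 ≈ 0.466535 m.
Combined displacement = (0.398526² + 0.466535²)^½ ≈ 0.613578 m.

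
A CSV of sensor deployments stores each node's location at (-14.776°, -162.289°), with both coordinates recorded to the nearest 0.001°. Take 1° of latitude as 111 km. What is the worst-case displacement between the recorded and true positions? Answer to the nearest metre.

77 metres

Rounding to 3 decimal places leaves each coordinate within ±0.0005° of the true value.
North–south component: 0.0005° × 111000 = 55.5 m.
Longitude error → 0.0005 × 111000 × cos 14.776° = 0.0005 × 111000 × 0.9669 ≈ 53.6646 m.
Worst case both components are at the extreme and orthogonal: √(55.5² + 53.6646²) ≈ 77.202 m.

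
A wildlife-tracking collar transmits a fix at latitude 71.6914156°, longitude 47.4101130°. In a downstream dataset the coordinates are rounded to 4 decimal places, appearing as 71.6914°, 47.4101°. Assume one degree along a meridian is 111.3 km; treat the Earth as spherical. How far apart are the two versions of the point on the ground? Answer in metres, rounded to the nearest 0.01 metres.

1.79 metres

Δlat = 71.6914156 − 71.6914 = +0.0000156°; Δlon = 47.4101130 − 47.4101 = +0.0000130°.
North–south shift: 0.0000156 × 111300 = 1.73628 m.
E–W at 71.6914°: 0.0000130° × 111300 × cos 71.6914° = 0.0000130 × 111300 × 0.3141 ≈ 0.454522 m.
Combined displacement = (1.73628² + 0.454522²)^½ ≈ 1.79479 m.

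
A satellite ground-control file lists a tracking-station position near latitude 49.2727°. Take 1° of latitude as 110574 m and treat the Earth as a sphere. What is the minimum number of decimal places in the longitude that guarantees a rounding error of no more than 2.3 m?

5 decimal places

At 49.2727° one degree of longitude covers 110574 × cos 49.2727° ≈ 110574 × 0.6525 ≈ 72145.1 m.
With N decimal places the half-ulp bound is 0.5·10⁻ᴺ°, or 0.5·10⁻ᴺ × 72145.1 m on the ground.
Setting 36072.5 × 10⁻ᴺ ≤ 2.3 gives 10ᴺ ≥ 1.568e+04, i.e. N ≥ 4.20.
So 5 decimal places suffice (0.361 m); 4 would allow up to 3.61 m.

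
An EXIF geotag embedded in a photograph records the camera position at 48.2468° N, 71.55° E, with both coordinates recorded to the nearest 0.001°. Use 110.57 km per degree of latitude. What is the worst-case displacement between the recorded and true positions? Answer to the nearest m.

66 m

Rounding to 3 decimal places leaves each coordinate within ±0.0005° of the true value.
Latitude error → 0.0005 × 110570 = 55.285 m along the meridian.
Longitude error → 0.0005 × 110570 × cos 48.2468° = 0.0005 × 110570 × 0.6659 ≈ 36.8156 m.
Worst case both components are at the extreme and orthogonal: √(55.285² + 36.8156²) ≈ 66.4215 m.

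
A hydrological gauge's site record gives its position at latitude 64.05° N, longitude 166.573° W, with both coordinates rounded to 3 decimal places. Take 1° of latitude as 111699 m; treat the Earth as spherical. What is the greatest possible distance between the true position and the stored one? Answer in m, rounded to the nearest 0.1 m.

61.0 m

Rounding to 3 decimal places leaves each coordinate within ±0.0005° of the true value.
N–S: 0.0005° × 111699 m/° = 55.8495 m.
Longitude error → 0.0005 × 111699 × cos 64.05° = 0.0005 × 111699 × 0.4376 ≈ 24.439 m.
Combining orthogonally: (55.8495² + 24.439²)^½ ≈ 60.9625 m.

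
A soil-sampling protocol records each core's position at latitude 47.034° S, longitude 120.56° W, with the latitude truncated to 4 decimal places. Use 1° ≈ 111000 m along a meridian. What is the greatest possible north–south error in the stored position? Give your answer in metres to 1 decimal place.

11.1 metres

Truncating at 4 decimal places can drop up to a full unit in the last place, so the latitude may be off by as much as 0.0001°.
Along the meridian that is 0.0001° × 111000 m/° = 11.1 m.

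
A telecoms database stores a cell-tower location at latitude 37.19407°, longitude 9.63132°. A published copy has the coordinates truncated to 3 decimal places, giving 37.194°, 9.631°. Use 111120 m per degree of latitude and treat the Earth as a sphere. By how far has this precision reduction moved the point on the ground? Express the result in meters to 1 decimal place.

29.4 meters

Δlat = 37.19407 − 37.194 = +0.00007°; Δlon = 9.63132 − 9.631 = +0.00032°.
N–S: 0.00007° × 111120 m/° = 7.7784 m.
E–W at 37.194°: 0.00032° × 111120 × cos 37.194° = 0.00032 × 111120 × 0.7966 ≈ 28.3256 m.
Hypotenuse of the two orthogonal shifts: √(7.7784² + 28.3256²) = 29.3742 m.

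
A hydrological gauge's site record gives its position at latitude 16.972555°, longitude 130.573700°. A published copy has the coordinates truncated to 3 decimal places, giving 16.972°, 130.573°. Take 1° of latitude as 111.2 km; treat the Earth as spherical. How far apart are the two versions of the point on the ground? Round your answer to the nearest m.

97 m

The latitude changed by +0.000555° and the longitude by +0.000700°.
N–S: 0.000555° × 111200 m/° = 61.716 m.
East–west at this latitude: 0.000700° × 111200 × cos 16.972° ≈ 0.000700 × 106357 = 74.4499 m.
Distance: √(61.716² + 74.4499²) ≈ 96.7039 m.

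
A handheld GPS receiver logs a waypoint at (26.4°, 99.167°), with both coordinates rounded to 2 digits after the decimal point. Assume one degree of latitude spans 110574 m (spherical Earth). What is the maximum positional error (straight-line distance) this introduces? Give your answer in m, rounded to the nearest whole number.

Rounding to 2 decimal places leaves each coordinate within ±0.005° of the true value.
N–S: 0.005° × 110574 m/° = 552.87 m.
Longitude error → 0.005 × 110574 × cos 26.4° = 0.005 × 110574 × 0.8957 ≈ 495.212 m.
Combining orthogonally: (552.87² + 495.212²)^½ ≈ 742.227 m.

742 m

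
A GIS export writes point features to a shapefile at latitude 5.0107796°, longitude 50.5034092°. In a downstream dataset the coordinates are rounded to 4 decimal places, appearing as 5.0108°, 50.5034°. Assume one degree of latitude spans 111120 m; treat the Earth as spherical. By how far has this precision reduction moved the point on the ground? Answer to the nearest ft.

8 ft

Δlat = 5.0107796 − 5.0108 = -0.0000204°; Δlon = 50.5034092 − 50.5034 = +0.0000092°.
N–S: -0.0000204° × 111120 m/° = -2.26685 m.
East–west at this latitude: 0.0000092° × 111120 × cos 5.0108° ≈ 0.0000092 × 110695 = 1.0184 m.
Combined displacement = (2.26685² + 1.0184²)^½ ≈ 2.4851 m.
Converting: 2.4851 m × 3.2808 ft/m ≈ 8.1532 ft.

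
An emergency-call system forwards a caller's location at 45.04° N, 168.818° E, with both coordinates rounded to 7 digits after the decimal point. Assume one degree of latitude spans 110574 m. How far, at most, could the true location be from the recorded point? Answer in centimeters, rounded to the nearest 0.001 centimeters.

0.677 centimeters

Rounding to 7 decimal places leaves each coordinate within ±5e-08° of the true value.
N–S: 5e-08° × 110574 m/° = 0.0055287 m.
East–west component at 45.04°: 5e-08° × 110574 × cos 45.04° ≈ 5e-08 × 78133 ≈ 0.00390665 m.
Worst case both components are at the extreme and orthogonal: √(0.0055287² + 0.00390665²) ≈ 0.00676967 m.
That is 0.00676967 m = 0.67697 cm.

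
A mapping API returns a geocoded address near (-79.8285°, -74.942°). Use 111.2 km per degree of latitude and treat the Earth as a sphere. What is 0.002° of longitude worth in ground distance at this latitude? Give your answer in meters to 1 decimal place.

0.002° of longitude at 79.8285° is 0.002 × 111200 × cos 79.8285° ≈ 0.002 × 19637.4 = 39.2748 m.

39.3 meters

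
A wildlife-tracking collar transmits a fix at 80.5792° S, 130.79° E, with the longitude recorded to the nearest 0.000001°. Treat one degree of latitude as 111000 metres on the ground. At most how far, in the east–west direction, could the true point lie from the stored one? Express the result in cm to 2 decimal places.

Rounding to 6 decimal places leaves the longitude within ±5e-07° of the true value.
At latitude 80.5792° a degree of longitude spans 111000 m × cos 80.5792° = 111000 × 0.1637 ≈ 18168.9 m.
Maximum E–W displacement: 5e-07 × 18168.9 = 0.00908447 m.
That is 0.00908447 m = 0.90845 cm.

0.91 cm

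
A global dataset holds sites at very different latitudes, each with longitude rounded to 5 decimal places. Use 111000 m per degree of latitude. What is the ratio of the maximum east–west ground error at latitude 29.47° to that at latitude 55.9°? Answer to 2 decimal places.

1.55

Rounding to 5 decimal places leaves the longitude within ±5e-06° of the true value.
Error at 29.47° = 5e-06° × 111000 × cos 29.47° ≈ 0.555 × 0.8706 = 0.48319 m.
At 55.9°: 5e-06° × 111000 × cos 55.9° = 5e-06 × 111000 × 0.5606 ≈ 0.31115 m.
The ratio reduces to cos 29.47° / cos 55.9° = 0.8706/0.5606 ≈ 1.5529.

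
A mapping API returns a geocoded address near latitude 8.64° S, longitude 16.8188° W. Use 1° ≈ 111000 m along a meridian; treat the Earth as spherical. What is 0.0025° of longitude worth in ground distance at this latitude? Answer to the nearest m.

0.0025° of longitude at 8.64° is 0.0025 × 111000 × cos 8.64° ≈ 0.0025 × 109740 = 274.351 m.

274 m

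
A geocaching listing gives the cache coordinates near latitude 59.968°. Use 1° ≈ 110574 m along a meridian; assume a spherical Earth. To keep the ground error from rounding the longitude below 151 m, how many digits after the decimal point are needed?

3

At 59.968° one degree of longitude covers 110574 × cos 59.968° ≈ 110574 × 0.5005 ≈ 55340.5 m.
With N decimal places the half-ulp bound is 0.5·10⁻ᴺ°, or 0.5·10⁻ᴺ × 55340.5 m on the ground.
Setting 27670.2 × 10⁻ᴺ ≤ 151 gives 10ᴺ ≥ 183.2, i.e. N ≥ 2.26.
So 3 decimal places suffice (27.7 m); 2 would allow up to 277 m.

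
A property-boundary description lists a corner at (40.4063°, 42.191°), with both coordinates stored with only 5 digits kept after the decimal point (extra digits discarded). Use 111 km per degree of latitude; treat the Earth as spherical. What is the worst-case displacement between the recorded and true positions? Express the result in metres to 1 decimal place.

1.4 metres

Truncating at 5 decimal places can drop up to a full unit in the last place, so each coordinate may be off by as much as 1e-05°.
N–S: 1e-05° × 111000 m/° = 1.11 m.
East–west component at 40.4063°: 1e-05° × 111000 × cos 40.4063° ≈ 1e-05 × 84522.8 ≈ 0.845228 m.
Worst case both components are at the extreme and orthogonal: √(1.11² + 0.845228²) ≈ 1.39517 m.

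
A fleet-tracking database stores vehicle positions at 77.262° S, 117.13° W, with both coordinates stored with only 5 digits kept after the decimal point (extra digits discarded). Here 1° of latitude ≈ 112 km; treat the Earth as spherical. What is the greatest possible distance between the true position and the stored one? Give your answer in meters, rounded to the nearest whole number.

Truncating at 5 decimal places can drop up to a full unit in the last place, so each coordinate may be off by as much as 1e-05°.
North–south component: 1e-05° × 112000 = 1.12 m.
Longitude error → 1e-05 × 112000 × cos 77.262° = 1e-05 × 112000 × 0.2205 ≈ 0.246952 m.
The two errors are perpendicular, so the maximum displacement is √(1.12² + 0.246952²) ≈ 1.1469 m.

1 meters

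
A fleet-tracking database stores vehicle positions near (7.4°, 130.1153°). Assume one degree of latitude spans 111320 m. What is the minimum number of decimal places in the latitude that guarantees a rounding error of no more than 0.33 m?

One degree of latitude covers 111320 m.
With N decimal places the half-ulp bound is 0.5·10⁻ᴺ°, or 0.5·10⁻ᴺ × 111320 m on the ground.
Setting 55660 × 10⁻ᴺ ≤ 0.33 gives 10ᴺ ≥ 1.687e+05, i.e. N ≥ 5.23.
At 5 places the error can reach 0.557 m, but 6 places keeps it to 0.0557 m.

6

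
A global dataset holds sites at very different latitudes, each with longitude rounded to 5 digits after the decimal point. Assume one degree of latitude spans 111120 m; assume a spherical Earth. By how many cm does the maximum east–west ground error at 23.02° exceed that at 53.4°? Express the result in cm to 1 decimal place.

18.0 cm

Rounding to 5 decimal places leaves the longitude within ±5e-06° of the true value.
Error at 23.02° = 5e-06° × 111120 × cos 23.02° ≈ 0.5556 × 0.9204 = 0.51136 m.
At 53.4°: 5e-06° × 111120 × cos 53.4° = 5e-06 × 111120 × 0.5962 ≈ 0.33126 m.
So the lower-latitude error exceeds the higher by 0.51136 − 0.33126 = 0.18009 m.
That is 0.180094 m = 18.009 cm.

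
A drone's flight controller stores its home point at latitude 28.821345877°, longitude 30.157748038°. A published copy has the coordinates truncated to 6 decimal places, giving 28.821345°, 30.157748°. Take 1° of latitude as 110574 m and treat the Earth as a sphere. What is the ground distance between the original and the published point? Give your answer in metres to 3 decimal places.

0.097 metres

Δlat = 28.821345877 − 28.821345 = +0.000000877°; Δlon = 30.157748038 − 30.157748 = +0.000000038°.
N–S: 0.000000877° × 110574 m/° = 0.0969734 m.
East–west at this latitude: 0.000000038° × 110574 × cos 28.8213° ≈ 0.000000038 × 96876.9 = 0.00368132 m.
Distance: √(0.0969734² + 0.00368132²) ≈ 0.0970432 m.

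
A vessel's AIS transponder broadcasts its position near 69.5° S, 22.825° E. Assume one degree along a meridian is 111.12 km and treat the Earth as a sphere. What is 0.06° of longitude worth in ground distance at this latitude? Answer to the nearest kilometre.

One degree of longitude here spans 111120 × cos 69.5° = 111120 × 0.3502 ≈ 38915 m; 0.06° of that is 2334.9 m.
That is 2334.9 m = 2.3349 km.

2 kilometres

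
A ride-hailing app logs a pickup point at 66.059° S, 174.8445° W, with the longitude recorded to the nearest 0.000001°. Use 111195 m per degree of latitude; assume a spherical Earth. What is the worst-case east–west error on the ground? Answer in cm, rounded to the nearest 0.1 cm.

2.3 cm

Rounding to 6 decimal places leaves the longitude within ±5e-07° of the true value.
At latitude 66.059° a degree of longitude spans 111195 m × cos 66.059° = 111195 × 0.4058 ≈ 45122.5 m.
Maximum E–W displacement: 5e-07 × 45122.5 = 0.0225612 m.
That is 0.0225612 m = 2.2561 cm.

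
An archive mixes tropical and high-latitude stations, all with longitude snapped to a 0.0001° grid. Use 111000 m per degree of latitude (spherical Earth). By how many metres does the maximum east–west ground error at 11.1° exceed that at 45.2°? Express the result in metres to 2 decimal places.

With a 0.0001° grid the true value lies within half a step, ±0.0001°/2 = ±5e-05°, of the stored one.
Error at 11.1° = 5e-05° × 111000 × cos 11.1° ≈ 5.55 × 0.9813 = 5.4462 m.
At 45.2°: 5e-05° × 111000 × cos 45.2° = 5e-05 × 111000 × 0.7046 ≈ 3.9107 m.
Difference: 5.4462 − 3.9107 = 1.5355 m.

1.54 metres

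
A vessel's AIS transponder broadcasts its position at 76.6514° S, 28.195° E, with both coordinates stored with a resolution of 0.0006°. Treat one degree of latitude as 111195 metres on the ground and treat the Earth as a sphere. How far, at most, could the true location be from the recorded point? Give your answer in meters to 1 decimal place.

34.2 meters

With a 0.0006° grid the true value lies within half a step, ±0.0006°/2 = ±0.0003°, of the stored one.
Latitude error → 0.0003 × 111195 = 33.3585 m along the meridian.
Longitude error → 0.0003 × 111195 × cos 76.6514° = 0.0003 × 111195 × 0.2309 ≈ 7.70165 m.
The two errors are perpendicular, so the maximum displacement is √(33.3585² + 7.70165²) ≈ 34.236 m.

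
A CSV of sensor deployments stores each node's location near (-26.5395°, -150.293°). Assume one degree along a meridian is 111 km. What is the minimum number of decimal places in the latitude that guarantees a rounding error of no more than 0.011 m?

7 decimal places

One degree of latitude covers 111000 m.
Rounding to N decimal places gives at most 0.5 × 10⁻ᴺ degrees of error, i.e. 0.5 × 10⁻ᴺ × 111000 m.
Setting 55500 × 10⁻ᴺ ≤ 0.011 gives 10ᴺ ≥ 5.045e+06, i.e. N ≥ 6.70.
N = 6 would give 0.0555 m (too coarse); N = 7 gives 0.00555 m ≤ 0.011 m.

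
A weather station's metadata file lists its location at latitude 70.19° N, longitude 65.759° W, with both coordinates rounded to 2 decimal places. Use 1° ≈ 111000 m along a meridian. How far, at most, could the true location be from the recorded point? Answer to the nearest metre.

586 metres

Rounding to 2 decimal places leaves each coordinate within ±0.005° of the true value.
N–S: 0.005° × 111000 m/° = 555 m.
Longitude error → 0.005 × 111000 × cos 70.19° = 0.005 × 111000 × 0.3389 ≈ 188.091 m.
Worst case both components are at the extreme and orthogonal: √(555² + 188.091²) ≈ 586.006 m.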